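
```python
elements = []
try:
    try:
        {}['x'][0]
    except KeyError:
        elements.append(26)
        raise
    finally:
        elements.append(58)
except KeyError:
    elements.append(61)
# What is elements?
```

Step-by-step execution trace:
1. Inner try: `{}['x'][0]` raises KeyError.
2. Inner `except KeyError` matches → `elements.append(26)` → elements = [26].
3. bare `raise` re-raises KeyError.
4. Inner `finally` runs during unwinding: `elements.append(58)` → elements = [26, 58].
5. Outer `except KeyError` matches → `elements.append(61)` → elements = [26, 58, 61].
Result: [26, 58, 61]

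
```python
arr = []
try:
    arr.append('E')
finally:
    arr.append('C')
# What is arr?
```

Step-by-step execution trace:
1. try: `arr.append('E')` → arr = ['E'].
2. The try body completes without raising.
3. finally always runs: `arr.append('C')` → arr = ['E', 'C'].
Result: ['E', 'C']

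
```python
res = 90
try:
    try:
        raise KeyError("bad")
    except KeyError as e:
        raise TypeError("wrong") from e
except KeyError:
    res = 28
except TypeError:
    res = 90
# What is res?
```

Step-by-step execution trace:
1. Inner try raises KeyError; inner `except KeyError as e` catches it.
2. `raise TypeError(...) from e` raises TypeError (KeyError is attached as __cause__, but only TypeError is active).
3. Outer `except KeyError` does not match TypeError; skipped.
4. Outer `except TypeError` matches → res = 90.
Result: 90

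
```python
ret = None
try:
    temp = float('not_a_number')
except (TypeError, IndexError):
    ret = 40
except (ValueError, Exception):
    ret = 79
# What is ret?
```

Step-by-step execution trace:
1. `temp = float('not_a_number')` raises ValueError.
2. `except (TypeError, IndexError)` does not match ValueError; skipped.
3. `except (ValueError, Exception)` matches (ValueError is in the tuple) → ret = 79.
Result: 79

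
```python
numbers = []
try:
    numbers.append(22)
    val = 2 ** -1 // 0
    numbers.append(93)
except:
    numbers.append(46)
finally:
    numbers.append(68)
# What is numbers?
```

Step-by-step execution trace:
1. try: `numbers.append(22)` → numbers = [22].
2. `val = 2 ** -1 // 0` raises ZeroDivisionError; `numbers.append(93)` is not reached.
3. bare `except` matches → `numbers.append(46)` → numbers = [22, 46].
4. finally always runs: `numbers.append(68)` → numbers = [22, 46, 68].
Result: [22, 46, 68]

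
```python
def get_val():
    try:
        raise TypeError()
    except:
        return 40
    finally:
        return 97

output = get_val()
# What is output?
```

Step-by-step execution trace:
1. `get_val()` enters try: `raise TypeError()` raises TypeError.
2. bare `except` matches → `return 40` sets pending return value 40.
3. Before returning, `finally: return 97` runs and overrides the pending return.
4. get_val() returns 97 → output = 97.
Result: 97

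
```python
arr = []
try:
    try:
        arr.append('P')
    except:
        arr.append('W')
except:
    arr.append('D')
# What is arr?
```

Step-by-step execution trace:
1. Inner try: `arr.append('P')` → arr = ['P']. No exception raised.
2. Inner `except` is skipped.
3. Inner try completes normally; outer `except` is skipped.
Result: ['P']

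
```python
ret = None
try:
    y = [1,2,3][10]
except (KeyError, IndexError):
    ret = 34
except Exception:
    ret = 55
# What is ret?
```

Step-by-step execution trace:
1. `y = [1,2,3][10]` raises IndexError.
2. `except (KeyError, IndexError)` matches (IndexError is in the tuple) → ret = 34.
3. `except Exception` is not reached.
Result: 34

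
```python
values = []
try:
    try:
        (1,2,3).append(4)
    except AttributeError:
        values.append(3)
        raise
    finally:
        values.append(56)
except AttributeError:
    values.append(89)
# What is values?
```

Step-by-step execution trace:
1. Inner try: `(1,2,3).append(4)` raises AttributeError.
2. Inner `except AttributeError` matches → `values.append(3)` → values = [3].
3. bare `raise` re-raises AttributeError.
4. Inner `finally` runs during unwinding: `values.append(56)` → values = [3, 56].
5. Outer `except AttributeError` matches → `values.append(89)` → values = [3, 56, 89].
Result: [3, 56, 89]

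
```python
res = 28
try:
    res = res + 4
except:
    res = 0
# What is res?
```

Step-by-step execution trace:
1. res starts at 28.
2. try: `res = res + 4` → res = 32. No exception raised.
3. `except` is skipped.
Result: 32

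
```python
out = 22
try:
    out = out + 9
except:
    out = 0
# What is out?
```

Step-by-step execution trace:
1. out starts at 22.
2. try: `out = out + 9` → out = 31. No exception raised.
3. `except` is skipped.
Result: 31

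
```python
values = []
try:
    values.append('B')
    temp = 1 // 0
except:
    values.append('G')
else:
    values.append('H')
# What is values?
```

Step-by-step execution trace:
1. try: `values.append('B')` → values = ['B'].
2. `temp = 1 // 0` raises ZeroDivisionError.
3. bare `except` matches → `values.append('G')` → values = ['B', 'G'].
4. `else` is skipped (an exception was raised).
Result: ['B', 'G']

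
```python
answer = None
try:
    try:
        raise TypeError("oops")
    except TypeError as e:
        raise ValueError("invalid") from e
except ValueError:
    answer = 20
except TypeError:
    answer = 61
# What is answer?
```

Step-by-step execution trace:
1. Inner try raises TypeError; inner `except TypeError as e` catches it.
2. `raise ValueError(...) from e` raises ValueError (TypeError is attached as __cause__, but only ValueError is active).
3. Outer `except ValueError` matches → answer = 20.
4. `except TypeError` is not reached.
Result: 20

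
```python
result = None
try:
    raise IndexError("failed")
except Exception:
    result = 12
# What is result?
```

Step-by-step execution trace:
1. `raise IndexError(...)` raises IndexError.
2. `except Exception` matches (IndexError is a subclass of Exception) → result = 12.
Result: 12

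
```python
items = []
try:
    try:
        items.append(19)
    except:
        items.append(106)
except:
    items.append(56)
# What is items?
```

Step-by-step execution trace:
1. Inner try: `items.append(19)` → items = [19]. No exception raised.
2. Inner `except` is skipped.
3. Inner try completes normally; outer `except` is skipped.
Result: [19]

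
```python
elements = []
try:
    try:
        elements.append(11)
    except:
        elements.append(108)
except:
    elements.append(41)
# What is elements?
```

Step-by-step execution trace:
1. Inner try: `elements.append(11)` → elements = [11]. No exception raised.
2. Inner `except` is skipped.
3. Inner try completes normally; outer `except` is skipped.
Result: [11]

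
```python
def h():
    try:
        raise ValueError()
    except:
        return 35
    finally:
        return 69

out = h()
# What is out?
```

Step-by-step execution trace:
1. `h()` enters try: `raise ValueError()` raises ValueError.
2. bare `except` matches → `return 35` sets pending return value 35.
3. Before returning, `finally: return 69` runs and overrides the pending return.
4. h() returns 69 → out = 69.
Result: 69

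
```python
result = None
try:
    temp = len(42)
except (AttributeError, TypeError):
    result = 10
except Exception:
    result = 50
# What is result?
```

Step-by-step execution trace:
1. `temp = len(42)` raises TypeError.
2. `except (AttributeError, TypeError)` matches (TypeError is in the tuple) → result = 10.
3. `except Exception` is not reached.
Result: 10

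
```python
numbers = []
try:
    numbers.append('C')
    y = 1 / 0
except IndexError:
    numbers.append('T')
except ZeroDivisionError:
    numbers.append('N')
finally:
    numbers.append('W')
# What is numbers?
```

Step-by-step execution trace:
1. try: `numbers.append('C')` → numbers = ['C'].
2. `y = 1 / 0` raises ZeroDivisionError.
3. `except IndexError` does not match ZeroDivisionError; skipped.
4. `except ZeroDivisionError` matches → `numbers.append('N')` → numbers = ['C', 'N'].
5. finally always runs: `numbers.append('W')` → numbers = ['C', 'N', 'W'].
Result: ['C', 'N', 'W']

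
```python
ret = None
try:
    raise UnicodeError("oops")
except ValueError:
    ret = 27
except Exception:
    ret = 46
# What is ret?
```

Step-by-step execution trace:
1. `raise UnicodeError(...)` raises UnicodeError.
2. `except ValueError` matches (UnicodeError is a subclass of ValueError) → ret = 27.
3. `except Exception` is not reached.
Result: 27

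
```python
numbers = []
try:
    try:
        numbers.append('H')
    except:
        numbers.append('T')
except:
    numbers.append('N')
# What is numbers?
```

Step-by-step execution trace:
1. Inner try: `numbers.append('H')` → numbers = ['H']. No exception raised.
2. Inner `except` is skipped.
3. Inner try completes normally; outer `except` is skipped.
Result: ['H']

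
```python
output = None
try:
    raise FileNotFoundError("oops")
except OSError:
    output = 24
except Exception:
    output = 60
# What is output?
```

Step-by-step execution trace:
1. `raise FileNotFoundError(...)` raises FileNotFoundError.
2. `except OSError` matches (FileNotFoundError is a subclass of OSError) → output = 24.
3. `except Exception` is not reached.
Result: 24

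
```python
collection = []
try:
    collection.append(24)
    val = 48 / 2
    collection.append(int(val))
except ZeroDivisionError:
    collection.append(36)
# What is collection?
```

Step-by-step execution trace:
1. try: `collection.append(24)` → collection = [24].
2. `val = 48 / 2` → val = 24.0. No exception raised.
3. `collection.append(int(val))` → collection = [24, 24].
4. `except ZeroDivisionError` is skipped (no exception was raised).
Result: [24, 24]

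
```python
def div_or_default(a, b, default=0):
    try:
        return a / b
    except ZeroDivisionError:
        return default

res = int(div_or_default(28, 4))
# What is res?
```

Step-by-step execution trace:
1. `div_or_default(28, 4)` enters try: `return 28 / 4` → returns 7.0. No exception raised.
2. `except ZeroDivisionError` is skipped.
3. `int(7.0)` → 7 → res = 7.
Result: 7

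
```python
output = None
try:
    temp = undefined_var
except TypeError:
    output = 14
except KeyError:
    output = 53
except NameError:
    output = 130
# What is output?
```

Step-by-step execution trace:
1. `temp = undefined_var` raises NameError.
2. `except TypeError` does not match NameError; skipped.
3. `except KeyError` does not match NameError; skipped.
4. `except NameError` matches → output = 130.
Result: 130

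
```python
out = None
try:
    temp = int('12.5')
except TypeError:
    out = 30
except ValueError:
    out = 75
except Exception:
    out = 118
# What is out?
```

Step-by-step execution trace:
1. `temp = int('12.5')` raises ValueError.
2. `except TypeError` does not match ValueError; skipped.
3. `except ValueError` matches → out = 75.
4. Remaining except clauses are skipped.
Result: 75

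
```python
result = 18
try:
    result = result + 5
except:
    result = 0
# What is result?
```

Step-by-step execution trace:
1. result starts at 18.
2. try: `result = result + 5` → result = 23. No exception raised.
3. `except` is skipped.
Result: 23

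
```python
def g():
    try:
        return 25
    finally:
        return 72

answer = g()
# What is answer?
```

Step-by-step execution trace:
1. `g()` enters try: `return 25` sets pending return value 25.
2. Before returning, `finally: return 72` runs and overrides the pending return.
3. g() returns 72 → answer = 72.
Result: 72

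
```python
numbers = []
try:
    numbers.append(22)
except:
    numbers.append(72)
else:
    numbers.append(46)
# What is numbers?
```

Step-by-step execution trace:
1. try: `numbers.append(22)` → numbers = [22]. No exception raised.
2. `except` is skipped.
3. `else` runs (try completed without exception): `numbers.append(46)` → numbers = [22, 46].
Result: [22, 46]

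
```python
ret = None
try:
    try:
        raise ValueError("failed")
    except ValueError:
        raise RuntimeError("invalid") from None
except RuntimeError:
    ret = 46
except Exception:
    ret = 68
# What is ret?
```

Step-by-step execution trace:
1. Inner try raises ValueError; inner `except ValueError` catches it.
2. `raise RuntimeError(...) from None` raises RuntimeError (from None suppresses __context__, but the active exception is still RuntimeError).
3. Outer `except RuntimeError` matches → ret = 46.
4. `except Exception` is not reached.
Result: 46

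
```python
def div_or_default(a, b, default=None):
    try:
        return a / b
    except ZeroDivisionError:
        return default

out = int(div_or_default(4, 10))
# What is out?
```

Step-by-step execution trace:
1. `div_or_default(4, 10)` enters try: `return 4 / 10` → returns 0.4. No exception raised.
2. `except ZeroDivisionError` is skipped.
3. `int(0.4)` → 0 → out = 0.
Result: 0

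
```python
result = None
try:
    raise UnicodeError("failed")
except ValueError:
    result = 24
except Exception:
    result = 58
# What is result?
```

Step-by-step execution trace:
1. `raise UnicodeError(...)` raises UnicodeError.
2. `except ValueError` matches (UnicodeError is a subclass of ValueError) → result = 24.
3. `except Exception` is not reached.
Result: 24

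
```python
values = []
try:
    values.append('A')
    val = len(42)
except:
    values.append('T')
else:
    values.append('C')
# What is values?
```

Step-by-step execution trace:
1. try: `values.append('A')` → values = ['A'].
2. `val = len(42)` raises TypeError.
3. bare `except` matches → `values.append('T')` → values = ['A', 'T'].
4. `else` is skipped (an exception was raised).
Result: ['A', 'T']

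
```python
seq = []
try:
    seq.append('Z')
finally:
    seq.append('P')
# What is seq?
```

Step-by-step execution trace:
1. try: `seq.append('Z')` → seq = ['Z'].
2. The try body completes without raising.
3. finally always runs: `seq.append('P')` → seq = ['Z', 'P'].
Result: ['Z', 'P']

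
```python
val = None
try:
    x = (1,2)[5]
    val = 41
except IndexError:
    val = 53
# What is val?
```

Step-by-step execution trace:
1. `x = (1,2)[5]` raises IndexError.
2. `val = 41` is not reached.
3. `except IndexError` matches → val = 53.
Result: 53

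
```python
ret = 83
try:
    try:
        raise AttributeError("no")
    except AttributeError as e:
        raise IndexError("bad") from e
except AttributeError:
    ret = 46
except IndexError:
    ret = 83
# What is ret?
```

Step-by-step execution trace:
1. Inner try raises AttributeError; inner `except AttributeError as e` catches it.
2. `raise IndexError(...) from e` raises IndexError (AttributeError is attached as __cause__, but only IndexError is active).
3. Outer `except AttributeError` does not match IndexError; skipped.
4. Outer `except IndexError` matches → ret = 83.
Result: 83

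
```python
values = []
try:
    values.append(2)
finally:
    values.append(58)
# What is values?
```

Step-by-step execution trace:
1. try: `values.append(2)` → values = [2].
2. The try body completes without raising.
3. finally always runs: `values.append(58)` → values = [2, 58].
Result: [2, 58]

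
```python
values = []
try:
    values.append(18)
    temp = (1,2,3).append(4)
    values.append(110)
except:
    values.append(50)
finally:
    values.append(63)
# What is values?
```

Step-by-step execution trace:
1. try: `values.append(18)` → values = [18].
2. `temp = (1,2,3).append(4)` raises AttributeError; `values.append(110)` is not reached.
3. bare `except` matches → `values.append(50)` → values = [18, 50].
4. finally always runs: `values.append(63)` → values = [18, 50, 63].
Result: [18, 50, 63]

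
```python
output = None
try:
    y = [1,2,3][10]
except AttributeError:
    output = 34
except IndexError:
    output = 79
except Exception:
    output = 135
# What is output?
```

Step-by-step execution trace:
1. `y = [1,2,3][10]` raises IndexError.
2. `except AttributeError` does not match IndexError; skipped.
3. `except IndexError` matches → output = 79.
4. Remaining except clauses are skipped.
Result: 79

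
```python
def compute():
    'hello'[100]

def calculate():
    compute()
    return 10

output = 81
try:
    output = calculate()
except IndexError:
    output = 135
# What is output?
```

Step-by-step execution trace:
1. output starts at 81.
2. try: `calculate()` calls `compute()`.
3. `compute()` evaluates `'hello'[100]`, which raises IndexError; it propagates through calculate (uncaught).
4. `return 10` in calculate is not reached; the assignment to output does not complete.
5. `except IndexError` matches → output = 135.
Result: 135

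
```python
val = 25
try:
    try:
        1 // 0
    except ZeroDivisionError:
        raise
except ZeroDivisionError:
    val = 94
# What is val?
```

Step-by-step execution trace:
1. Inner try: `1 // 0` raises ZeroDivisionError.
2. Inner `except ZeroDivisionError` matches; bare `raise` re-raises the same ZeroDivisionError.
3. Outer `except ZeroDivisionError` matches → val = 94.
Result: 94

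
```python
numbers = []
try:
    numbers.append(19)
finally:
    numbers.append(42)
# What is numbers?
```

Step-by-step execution trace:
1. try: `numbers.append(19)` → numbers = [19].
2. The try body completes without raising.
3. finally always runs: `numbers.append(42)` → numbers = [19, 42].
Result: [19, 42]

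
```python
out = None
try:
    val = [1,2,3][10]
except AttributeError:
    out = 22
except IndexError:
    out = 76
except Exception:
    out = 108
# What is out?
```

Step-by-step execution trace:
1. `val = [1,2,3][10]` raises IndexError.
2. `except AttributeError` does not match IndexError; skipped.
3. `except IndexError` matches → out = 76.
4. Remaining except clauses are skipped.
Result: 76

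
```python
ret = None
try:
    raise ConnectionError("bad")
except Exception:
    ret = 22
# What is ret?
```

Step-by-step execution trace:
1. `raise ConnectionError(...)` raises ConnectionError.
2. `except Exception` matches (ConnectionError is a subclass of Exception) → ret = 22.
Result: 22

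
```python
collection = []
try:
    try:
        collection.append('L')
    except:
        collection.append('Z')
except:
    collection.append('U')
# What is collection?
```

Step-by-step execution trace:
1. Inner try: `collection.append('L')` → collection = ['L']. No exception raised.
2. Inner `except` is skipped.
3. Inner try completes normally; outer `except` is skipped.
Result: ['L']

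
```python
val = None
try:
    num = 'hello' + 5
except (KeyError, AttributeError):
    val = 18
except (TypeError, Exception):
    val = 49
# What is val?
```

Step-by-step execution trace:
1. `num = 'hello' + 5` raises TypeError.
2. `except (KeyError, AttributeError)` does not match TypeError; skipped.
3. `except (TypeError, Exception)` matches (TypeError is in the tuple) → val = 49.
Result: 49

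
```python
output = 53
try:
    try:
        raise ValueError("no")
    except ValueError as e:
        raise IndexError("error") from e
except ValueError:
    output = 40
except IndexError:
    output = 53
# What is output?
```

Step-by-step execution trace:
1. Inner try raises ValueError; inner `except ValueError as e` catches it.
2. `raise IndexError(...) from e` raises IndexError (ValueError is attached as __cause__, but only IndexError is active).
3. Outer `except ValueError` does not match IndexError; skipped.
4. Outer `except IndexError` matches → output = 53.
Result: 53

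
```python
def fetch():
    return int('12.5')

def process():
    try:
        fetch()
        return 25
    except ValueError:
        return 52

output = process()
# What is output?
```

Step-by-step execution trace:
1. `process()` calls `fetch()`.
2. `fetch()` evaluates `int('12.5')`, which raises ValueError; it propagates to the caller.
3. `return 25` is not reached.
4. `except ValueError` in process matches → returns 52.
5. output = 52.
Result: 52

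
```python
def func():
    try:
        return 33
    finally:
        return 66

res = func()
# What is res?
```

Step-by-step execution trace:
1. `func()` enters try: `return 33` sets pending return value 33.
2. Before returning, `finally: return 66` runs and overrides the pending return.
3. func() returns 66 → res = 66.
Result: 66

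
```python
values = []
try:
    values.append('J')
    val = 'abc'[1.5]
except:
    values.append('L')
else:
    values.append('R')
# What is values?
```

Step-by-step execution trace:
1. try: `values.append('J')` → values = ['J'].
2. `val = 'abc'[1.5]` raises TypeError.
3. bare `except` matches → `values.append('L')` → values = ['J', 'L'].
4. `else` is skipped (an exception was raised).
Result: ['J', 'L']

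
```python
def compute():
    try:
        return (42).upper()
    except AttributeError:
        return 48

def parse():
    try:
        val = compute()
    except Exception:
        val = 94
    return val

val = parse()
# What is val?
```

Step-by-step execution trace:
1. `parse()` calls `compute()`.
2. In compute: `(42).upper()` raises AttributeError; `except AttributeError` catches it → returns 48.
3. In parse: `val = compute()` → val = 48. No exception reaches parse.
4. `except Exception` is skipped; parse returns 48.
5. val = 48.
Result: 48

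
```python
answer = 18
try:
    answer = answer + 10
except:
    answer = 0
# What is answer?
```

Step-by-step execution trace:
1. answer starts at 18.
2. try: `answer = answer + 10` → answer = 28. No exception raised.
3. `except` is skipped.
Result: 28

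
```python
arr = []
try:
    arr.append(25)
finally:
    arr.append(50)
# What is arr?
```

Step-by-step execution trace:
1. try: `arr.append(25)` → arr = [25].
2. The try body completes without raising.
3. finally always runs: `arr.append(50)` → arr = [25, 50].
Result: [25, 50]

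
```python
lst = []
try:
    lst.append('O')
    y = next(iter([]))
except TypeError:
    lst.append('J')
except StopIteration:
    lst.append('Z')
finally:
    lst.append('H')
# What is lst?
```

Step-by-step execution trace:
1. try: `lst.append('O')` → lst = ['O'].
2. `y = next(iter([]))` raises StopIteration.
3. `except TypeError` does not match StopIteration; skipped.
4. `except StopIteration` matches → `lst.append('Z')` → lst = ['O', 'Z'].
5. finally always runs: `lst.append('H')` → lst = ['O', 'Z', 'H'].
Result: ['O', 'Z', 'H']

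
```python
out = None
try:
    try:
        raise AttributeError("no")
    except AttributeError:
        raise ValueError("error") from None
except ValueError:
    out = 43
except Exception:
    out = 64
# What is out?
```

Step-by-step execution trace:
1. Inner try raises AttributeError; inner `except AttributeError` catches it.
2. `raise ValueError(...) from None` raises ValueError (from None suppresses __context__, but the active exception is still ValueError).
3. Outer `except ValueError` matches → out = 43.
4. `except Exception` is not reached.
Result: 43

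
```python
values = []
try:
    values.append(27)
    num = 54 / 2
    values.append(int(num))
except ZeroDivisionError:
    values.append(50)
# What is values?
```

Step-by-step execution trace:
1. try: `values.append(27)` → values = [27].
2. `num = 54 / 2` → num = 27.0. No exception raised.
3. `values.append(int(num))` → values = [27, 27].
4. `except ZeroDivisionError` is skipped (no exception was raised).
Result: [27, 27]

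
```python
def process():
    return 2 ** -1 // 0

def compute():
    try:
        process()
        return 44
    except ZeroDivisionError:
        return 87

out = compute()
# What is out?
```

Step-by-step execution trace:
1. `compute()` calls `process()`.
2. `process()` evaluates `2 ** -1 // 0`, which raises ZeroDivisionError; it propagates to the caller.
3. `return 44` is not reached.
4. `except ZeroDivisionError` in compute matches → returns 87.
5. out = 87.
Result: 87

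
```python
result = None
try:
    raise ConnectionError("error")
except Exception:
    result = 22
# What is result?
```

Step-by-step execution trace:
1. `raise ConnectionError(...)` raises ConnectionError.
2. `except Exception` matches (ConnectionError is a subclass of Exception) → result = 22.
Result: 22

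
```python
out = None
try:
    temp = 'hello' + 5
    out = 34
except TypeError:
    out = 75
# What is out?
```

Step-by-step execution trace:
1. `temp = 'hello' + 5` raises TypeError.
2. `out = 34` is not reached.
3. `except TypeError` matches → out = 75.
Result: 75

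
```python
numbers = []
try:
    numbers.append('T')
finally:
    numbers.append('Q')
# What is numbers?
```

Step-by-step execution trace:
1. try: `numbers.append('T')` → numbers = ['T'].
2. The try body completes without raising.
3. finally always runs: `numbers.append('Q')` → numbers = ['T', 'Q'].
Result: ['T', 'Q']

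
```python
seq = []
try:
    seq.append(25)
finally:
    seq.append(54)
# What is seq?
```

Step-by-step execution trace:
1. try: `seq.append(25)` → seq = [25].
2. The try body completes without raising.
3. finally always runs: `seq.append(54)` → seq = [25, 54].
Result: [25, 54]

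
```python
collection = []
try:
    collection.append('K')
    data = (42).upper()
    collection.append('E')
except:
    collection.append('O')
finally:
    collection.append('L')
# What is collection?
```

Step-by-step execution trace:
1. try: `collection.append('K')` → collection = ['K'].
2. `data = (42).upper()` raises AttributeError; `collection.append('E')` is not reached.
3. bare `except` matches → `collection.append('O')` → collection = ['K', 'O'].
4. finally always runs: `collection.append('L')` → collection = ['K', 'O', 'L'].
Result: ['K', 'O', 'L']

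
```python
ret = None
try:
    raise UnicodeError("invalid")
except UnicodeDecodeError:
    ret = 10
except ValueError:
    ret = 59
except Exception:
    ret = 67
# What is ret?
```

Step-by-step execution trace:
1. `raise UnicodeError(...)` raises UnicodeError.
2. `except UnicodeDecodeError` does not match (UnicodeError is not a subclass of UnicodeDecodeError); skipped.
3. `except ValueError` matches (UnicodeError is a subclass of ValueError) → ret = 59.
4. `except Exception` is not reached.
Result: 59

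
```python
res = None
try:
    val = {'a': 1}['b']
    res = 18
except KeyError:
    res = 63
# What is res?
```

Step-by-step execution trace:
1. `val = {'a': 1}['b']` raises KeyError.
2. `res = 18` is not reached.
3. `except KeyError` matches → res = 63.
Result: 63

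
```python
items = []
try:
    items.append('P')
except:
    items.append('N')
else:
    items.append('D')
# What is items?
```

Step-by-step execution trace:
1. try: `items.append('P')` → items = ['P']. No exception raised.
2. `except` is skipped.
3. `else` runs (try completed without exception): `items.append('D')` → items = ['P', 'D'].
Result: ['P', 'D']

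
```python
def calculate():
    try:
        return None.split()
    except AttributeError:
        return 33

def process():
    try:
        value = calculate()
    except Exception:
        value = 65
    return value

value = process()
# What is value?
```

Step-by-step execution trace:
1. `process()` calls `calculate()`.
2. In calculate: `None.split()` raises AttributeError; `except AttributeError` catches it → returns 33.
3. In process: `value = calculate()` → value = 33. No exception reaches process.
4. `except Exception` is skipped; process returns 33.
5. value = 33.
Result: 33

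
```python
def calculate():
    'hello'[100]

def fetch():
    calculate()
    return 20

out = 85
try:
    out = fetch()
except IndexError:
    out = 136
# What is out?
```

Step-by-step execution trace:
1. out starts at 85.
2. try: `fetch()` calls `calculate()`.
3. `calculate()` evaluates `'hello'[100]`, which raises IndexError; it propagates through fetch (uncaught).
4. `return 20` in fetch is not reached; the assignment to out does not complete.
5. `except IndexError` matches → out = 136.
Result: 136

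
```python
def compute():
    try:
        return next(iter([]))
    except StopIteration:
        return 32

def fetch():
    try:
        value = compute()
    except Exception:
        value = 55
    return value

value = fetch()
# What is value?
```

Step-by-step execution trace:
1. `fetch()` calls `compute()`.
2. In compute: `next(iter([]))` raises StopIteration; `except StopIteration` catches it → returns 32.
3. In fetch: `value = compute()` → value = 32. No exception reaches fetch.
4. `except Exception` is skipped; fetch returns 32.
5. value = 32.
Result: 32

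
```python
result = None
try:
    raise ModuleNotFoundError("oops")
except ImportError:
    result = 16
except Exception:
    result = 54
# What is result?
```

Step-by-step execution trace:
1. `raise ModuleNotFoundError(...)` raises ModuleNotFoundError.
2. `except ImportError` matches (ModuleNotFoundError is a subclass of ImportError) → result = 16.
3. `except Exception` is not reached.
Result: 16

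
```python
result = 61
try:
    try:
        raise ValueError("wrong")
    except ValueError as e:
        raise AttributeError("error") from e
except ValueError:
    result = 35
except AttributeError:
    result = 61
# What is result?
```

Step-by-step execution trace:
1. Inner try raises ValueError; inner `except ValueError as e` catches it.
2. `raise AttributeError(...) from e` raises AttributeError (ValueError is attached as __cause__, but only AttributeError is active).
3. Outer `except ValueError` does not match AttributeError; skipped.
4. Outer `except AttributeError` matches → result = 61.
Result: 61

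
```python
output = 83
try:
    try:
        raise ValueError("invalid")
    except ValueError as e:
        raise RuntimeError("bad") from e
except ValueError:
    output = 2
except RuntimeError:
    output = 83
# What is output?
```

Step-by-step execution trace:
1. Inner try raises ValueError; inner `except ValueError as e` catches it.
2. `raise RuntimeError(...) from e` raises RuntimeError (ValueError is attached as __cause__, but only RuntimeError is active).
3. Outer `except ValueError` does not match RuntimeError; skipped.
4. Outer `except RuntimeError` matches → output = 83.
Result: 83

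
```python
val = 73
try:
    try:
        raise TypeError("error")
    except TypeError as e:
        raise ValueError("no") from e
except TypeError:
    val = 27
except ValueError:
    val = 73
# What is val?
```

Step-by-step execution trace:
1. Inner try raises TypeError; inner `except TypeError as e` catches it.
2. `raise ValueError(...) from e` raises ValueError (TypeError is attached as __cause__, but only ValueError is active).
3. Outer `except TypeError` does not match ValueError; skipped.
4. Outer `except ValueError` matches → val = 73.
Result: 73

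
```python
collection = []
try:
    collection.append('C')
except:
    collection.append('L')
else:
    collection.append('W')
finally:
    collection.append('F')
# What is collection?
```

Step-by-step execution trace:
1. try: `collection.append('C')` → collection = ['C']. No exception raised.
2. `except` is skipped.
3. `else` runs: `collection.append('W')` → collection = ['C', 'W'].
4. `finally` always runs: `collection.append('F')` → collection = ['C', 'W', 'F'].
Result: ['C', 'W', 'F']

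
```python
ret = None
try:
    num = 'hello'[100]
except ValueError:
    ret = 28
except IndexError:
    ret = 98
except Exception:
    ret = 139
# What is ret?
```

Step-by-step execution trace:
1. `num = 'hello'[100]` raises IndexError.
2. `except ValueError` does not match IndexError; skipped.
3. `except IndexError` matches → ret = 98.
4. Remaining except clauses are skipped.
Result: 98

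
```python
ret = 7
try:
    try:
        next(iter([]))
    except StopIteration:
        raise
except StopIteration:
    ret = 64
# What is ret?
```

Step-by-step execution trace:
1. Inner try: `next(iter([]))` raises StopIteration.
2. Inner `except StopIteration` matches; bare `raise` re-raises the same StopIteration.
3. Outer `except StopIteration` matches → ret = 64.
Result: 64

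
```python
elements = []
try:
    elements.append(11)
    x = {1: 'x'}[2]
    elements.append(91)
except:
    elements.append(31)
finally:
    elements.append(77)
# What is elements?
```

Step-by-step execution trace:
1. try: `elements.append(11)` → elements = [11].
2. `x = {1: 'x'}[2]` raises KeyError; `elements.append(91)` is not reached.
3. bare `except` matches → `elements.append(31)` → elements = [11, 31].
4. finally always runs: `elements.append(77)` → elements = [11, 31, 77].
Result: [11, 31, 77]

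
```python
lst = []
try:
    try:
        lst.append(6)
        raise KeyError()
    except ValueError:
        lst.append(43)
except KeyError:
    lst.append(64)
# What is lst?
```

Step-by-step execution trace:
1. Inner try: `lst.append(6)` → lst = [6].
2. `raise KeyError()` raises KeyError.
3. Inner `except ValueError` does not match KeyError; exception propagates to outer try.
4. Outer `except KeyError` matches → `lst.append(64)` → lst = [6, 64].
Result: [6, 64]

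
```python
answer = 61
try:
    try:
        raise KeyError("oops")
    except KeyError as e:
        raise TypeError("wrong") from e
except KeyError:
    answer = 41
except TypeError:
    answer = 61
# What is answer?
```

Step-by-step execution trace:
1. Inner try raises KeyError; inner `except KeyError as e` catches it.
2. `raise TypeError(...) from e` raises TypeError (KeyError is attached as __cause__, but only TypeError is active).
3. Outer `except KeyError` does not match TypeError; skipped.
4. Outer `except TypeError` matches → answer = 61.
Result: 61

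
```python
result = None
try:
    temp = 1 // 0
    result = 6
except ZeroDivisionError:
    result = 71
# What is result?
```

Step-by-step execution trace:
1. `temp = 1 // 0` raises ZeroDivisionError.
2. `result = 6` is not reached.
3. `except ZeroDivisionError` matches → result = 71.
Result: 71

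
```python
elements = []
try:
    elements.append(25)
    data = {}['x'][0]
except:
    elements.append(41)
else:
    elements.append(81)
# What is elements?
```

Step-by-step execution trace:
1. try: `elements.append(25)` → elements = [25].
2. `data = {}['x'][0]` raises KeyError.
3. bare `except` matches → `elements.append(41)` → elements = [25, 41].
4. `else` is skipped (an exception was raised).
Result: [25, 41]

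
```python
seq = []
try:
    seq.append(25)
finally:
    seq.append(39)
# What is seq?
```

Step-by-step execution trace:
1. try: `seq.append(25)` → seq = [25].
2. The try body completes without raising.
3. finally always runs: `seq.append(39)` → seq = [25, 39].
Result: [25, 39]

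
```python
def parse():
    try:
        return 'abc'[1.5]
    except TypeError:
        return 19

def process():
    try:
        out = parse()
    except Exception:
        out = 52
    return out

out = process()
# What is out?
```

Step-by-step execution trace:
1. `process()` calls `parse()`.
2. In parse: `'abc'[1.5]` raises TypeError; `except TypeError` catches it → returns 19.
3. In process: `out = parse()` → out = 19. No exception reaches process.
4. `except Exception` is skipped; process returns 19.
5. out = 19.
Result: 19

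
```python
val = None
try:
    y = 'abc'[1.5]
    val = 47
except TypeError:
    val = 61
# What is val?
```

Step-by-step execution trace:
1. `y = 'abc'[1.5]` raises TypeError.
2. `val = 47` is not reached.
3. `except TypeError` matches → val = 61.
Result: 61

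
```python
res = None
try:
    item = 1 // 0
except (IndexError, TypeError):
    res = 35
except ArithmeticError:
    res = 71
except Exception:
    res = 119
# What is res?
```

Step-by-step execution trace:
1. `item = 1 // 0` raises ZeroDivisionError.
2. `except (IndexError, TypeError)` does not match ZeroDivisionError; skipped.
3. `except ArithmeticError` matches (ZeroDivisionError is a subclass of ArithmeticError) → res = 71.
4. `except Exception` is not reached.
Result: 71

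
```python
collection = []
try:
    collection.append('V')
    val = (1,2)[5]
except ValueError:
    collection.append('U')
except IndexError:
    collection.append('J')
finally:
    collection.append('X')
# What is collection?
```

Step-by-step execution trace:
1. try: `collection.append('V')` → collection = ['V'].
2. `val = (1,2)[5]` raises IndexError.
3. `except ValueError` does not match IndexError; skipped.
4. `except IndexError` matches → `collection.append('J')` → collection = ['V', 'J'].
5. finally always runs: `collection.append('X')` → collection = ['V', 'J', 'X'].
Result: ['V', 'J', 'X']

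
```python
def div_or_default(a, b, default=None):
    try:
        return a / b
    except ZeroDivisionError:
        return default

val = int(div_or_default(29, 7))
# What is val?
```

Step-by-step execution trace:
1. `div_or_default(29, 7)` enters try: `return 29 / 7` → returns 4.142857142857143. No exception raised.
2. `except ZeroDivisionError` is skipped.
3. `int(4.142857142857143)` → 4 → val = 4.
Result: 4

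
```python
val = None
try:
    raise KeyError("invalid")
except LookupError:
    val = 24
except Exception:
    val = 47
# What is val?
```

Step-by-step execution trace:
1. `raise KeyError(...)` raises KeyError.
2. `except LookupError` matches (KeyError is a subclass of LookupError) → val = 24.
3. `except Exception` is not reached.
Result: 24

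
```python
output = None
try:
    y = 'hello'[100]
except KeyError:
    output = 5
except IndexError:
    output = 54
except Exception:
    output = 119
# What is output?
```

Step-by-step execution trace:
1. `y = 'hello'[100]` raises IndexError.
2. `except KeyError` does not match IndexError; skipped.
3. `except IndexError` matches → output = 54.
4. Remaining except clauses are skipped.
Result: 54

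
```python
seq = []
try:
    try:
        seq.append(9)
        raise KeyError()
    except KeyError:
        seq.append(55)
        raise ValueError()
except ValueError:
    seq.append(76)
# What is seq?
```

Step-by-step execution trace:
1. Inner try: `seq.append(9)` → seq = [9].
2. `raise KeyError()` raises KeyError.
3. Inner `except KeyError` matches → `seq.append(55)` → seq = [9, 55].
4. `raise ValueError()` raises ValueError; propagates to outer try.
5. Outer `except ValueError` matches → `seq.append(76)` → seq = [9, 55, 76].
Result: [9, 55, 76]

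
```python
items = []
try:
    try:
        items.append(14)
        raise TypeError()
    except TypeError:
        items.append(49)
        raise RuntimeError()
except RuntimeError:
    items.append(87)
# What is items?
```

Step-by-step execution trace:
1. Inner try: `items.append(14)` → items = [14].
2. `raise TypeError()` raises TypeError.
3. Inner `except TypeError` matches → `items.append(49)` → items = [14, 49].
4. `raise RuntimeError()` raises RuntimeError; propagates to outer try.
5. Outer `except RuntimeError` matches → `items.append(87)` → items = [14, 49, 87].
Result: [14, 49, 87]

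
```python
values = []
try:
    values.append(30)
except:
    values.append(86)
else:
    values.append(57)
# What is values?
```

Step-by-step execution trace:
1. try: `values.append(30)` → values = [30]. No exception raised.
2. `except` is skipped.
3. `else` runs (try completed without exception): `values.append(57)` → values = [30, 57].
Result: [30, 57]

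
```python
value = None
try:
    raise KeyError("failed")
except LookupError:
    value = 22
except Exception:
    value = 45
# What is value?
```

Step-by-step execution trace:
1. `raise KeyError(...)` raises KeyError.
2. `except LookupError` matches (KeyError is a subclass of LookupError) → value = 22.
3. `except Exception` is not reached.
Result: 22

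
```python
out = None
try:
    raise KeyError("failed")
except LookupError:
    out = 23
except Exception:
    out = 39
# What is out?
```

Step-by-step execution trace:
1. `raise KeyError(...)` raises KeyError.
2. `except LookupError` matches (KeyError is a subclass of LookupError) → out = 23.
3. `except Exception` is not reached.
Result: 23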